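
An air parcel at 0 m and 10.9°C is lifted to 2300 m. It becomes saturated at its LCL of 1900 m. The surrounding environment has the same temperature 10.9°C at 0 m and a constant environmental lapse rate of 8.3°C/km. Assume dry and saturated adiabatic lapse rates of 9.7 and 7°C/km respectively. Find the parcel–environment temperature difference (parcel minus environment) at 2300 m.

-2.14°C (parcel cooler than environment)

Parcel:
  From 0 m to 1900 m (dry): cools by 9.7 × 1.9 = 18.43°C, giving -7.53°C.
  From 1900 m to 2300 m (saturated): cools by 7 × 0.4 = 2.8°C, giving -10.33°C.
Environment:
  From 0 m to 2300 m (environment): cools by 8.3 × 2.3 = 19.09°C, giving -8.19°C.
T_parcel − T_env = -10.33 − (-8.19) = -2.14°C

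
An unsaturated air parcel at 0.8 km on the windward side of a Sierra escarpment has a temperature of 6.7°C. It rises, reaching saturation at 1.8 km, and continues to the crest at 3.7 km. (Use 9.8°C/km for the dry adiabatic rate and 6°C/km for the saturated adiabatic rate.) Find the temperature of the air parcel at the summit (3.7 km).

Dry to 1800 m: -9.8 × 1 km = -9.8°C, so T = -3.1°C.
Saturated to 3700 m: -6 × 1.9 km = -11.4°C, so T = -14.5°C.

-14.5°C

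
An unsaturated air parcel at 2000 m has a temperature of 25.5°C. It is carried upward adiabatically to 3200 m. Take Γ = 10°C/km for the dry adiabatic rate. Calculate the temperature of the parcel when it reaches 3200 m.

13.5°C

Dry adiabatic to 3200 m: -10 × 1.2 km = -12°C, so T = 13.5°C.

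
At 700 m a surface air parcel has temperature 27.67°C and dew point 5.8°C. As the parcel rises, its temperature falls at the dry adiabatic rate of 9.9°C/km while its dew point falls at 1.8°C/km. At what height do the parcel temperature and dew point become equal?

3400 m

T and T_d converge at 9.9 − 1.8 = 8.1°C per km
Height above start = (27.67 − 5.8) / 8.1 = 2.7 km
LCL altitude = 700 m + 2700 m = 3400 m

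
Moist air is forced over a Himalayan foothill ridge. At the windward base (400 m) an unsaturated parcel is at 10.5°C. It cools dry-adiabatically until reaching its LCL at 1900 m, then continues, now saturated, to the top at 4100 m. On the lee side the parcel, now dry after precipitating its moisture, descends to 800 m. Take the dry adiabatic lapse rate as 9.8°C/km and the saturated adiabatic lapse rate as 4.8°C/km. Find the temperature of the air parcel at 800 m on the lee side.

400–1900 m, dry: Δz = 1.5 km ⇒ ΔT = -14.7°C; T = -4.2°C
1900–4100 m, saturated: Δz = 2.2 km ⇒ ΔT = -10.56°C; T = -14.76°C
4100–800 m, dry descent: Δz = 3.3 km ⇒ ΔT = +32.34°C; T = 17.58°C

17.58°C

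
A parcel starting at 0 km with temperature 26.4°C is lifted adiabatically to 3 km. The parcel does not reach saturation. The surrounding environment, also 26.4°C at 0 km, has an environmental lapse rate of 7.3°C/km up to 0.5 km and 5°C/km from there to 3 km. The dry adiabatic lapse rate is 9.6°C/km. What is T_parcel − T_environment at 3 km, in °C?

Parcel:
  Dry to 3000 m: -9.6 × 3 km = -28.8°C, so T = -2.4°C.
Environment:
  Environment, lower layer to 500 m: -7.3 × 0.5 km = -3.65°C, so T = 22.75°C.
  Environment, upper layer to 3000 m: -5 × 2.5 km = -12.5°C, so T = 10.25°C.
T_parcel − T_env = -2.4 − 10.25 = -12.65°C

-12.65°C (parcel cooler than environment)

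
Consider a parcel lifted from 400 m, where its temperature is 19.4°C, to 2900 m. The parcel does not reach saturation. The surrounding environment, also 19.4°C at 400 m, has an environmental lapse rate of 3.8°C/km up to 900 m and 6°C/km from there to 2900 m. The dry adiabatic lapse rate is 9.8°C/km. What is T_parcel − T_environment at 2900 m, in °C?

-10.6°C (parcel cooler than environment)

Parcel:
  400 → 2900 m (dry, 9.8°C/km): ΔT = -9.8 × 2.5 = -24.5°C → T = -5.1°C
Environment:
  400 → 900 m (environment, lower layer, 3.8°C/km): ΔT = -3.8 × 0.5 = -1.9°C → T = 17.5°C
  900 → 2900 m (environment, upper layer, 6°C/km): ΔT = -6 × 2 = -12°C → T = 5.5°C
T_parcel − T_env = -5.1 − 5.5 = -10.6°C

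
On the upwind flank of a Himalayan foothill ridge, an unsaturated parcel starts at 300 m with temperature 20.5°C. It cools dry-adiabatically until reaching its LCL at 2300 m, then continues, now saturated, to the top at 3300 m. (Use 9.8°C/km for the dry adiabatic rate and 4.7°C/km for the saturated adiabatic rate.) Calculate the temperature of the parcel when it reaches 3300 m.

300 → 2300 m (dry, 9.8°C/km): ΔT = -9.8 × 2 = -19.6°C → T = 0.9°C
2300 → 3300 m (saturated, 4.7°C/km): ΔT = -4.7 × 1 = -4.7°C → T = -3.8°C

-3.8°C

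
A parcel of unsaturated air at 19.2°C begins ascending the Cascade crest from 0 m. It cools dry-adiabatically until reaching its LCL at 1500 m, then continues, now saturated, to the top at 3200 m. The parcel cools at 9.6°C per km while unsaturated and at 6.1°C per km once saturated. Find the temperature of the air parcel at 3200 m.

Dry to 1500 m: -9.6 × 1.5 km = -14.4°C, so T = 4.8°C.
Saturated to 3200 m: -6.1 × 1.7 km = -10.37°C, so T = -5.57°C.

-5.57°C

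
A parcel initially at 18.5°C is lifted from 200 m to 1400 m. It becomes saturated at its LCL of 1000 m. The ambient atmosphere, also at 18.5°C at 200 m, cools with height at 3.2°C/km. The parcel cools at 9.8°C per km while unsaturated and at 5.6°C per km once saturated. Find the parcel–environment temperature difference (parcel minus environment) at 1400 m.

-6.24°C (parcel cooler than environment)

Parcel:
  From 200 m to 1000 m (dry): cools by 9.8 × 0.8 = 7.84°C, giving 10.66°C.
  From 1000 m to 1400 m (saturated): cools by 5.6 × 0.4 = 2.24°C, giving 8.42°C.
Environment:
  From 200 m to 1400 m (environment): cools by 3.2 × 1.2 = 3.84°C, giving 14.66°C.
T_parcel − T_env = 8.42 − 14.66 = -6.24°C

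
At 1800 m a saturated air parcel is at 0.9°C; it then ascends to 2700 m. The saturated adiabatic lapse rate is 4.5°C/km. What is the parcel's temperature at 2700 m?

1800–2700 m, saturated adiabatic: Δz = 0.9 km ⇒ ΔT = -4.05°C; T = -3.15°C

-3.15°C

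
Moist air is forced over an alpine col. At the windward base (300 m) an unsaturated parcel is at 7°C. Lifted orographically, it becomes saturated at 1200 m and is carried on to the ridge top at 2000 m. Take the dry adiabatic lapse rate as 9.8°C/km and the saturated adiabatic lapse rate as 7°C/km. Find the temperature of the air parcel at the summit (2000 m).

-7.42°C

Dry to 1200 m: -9.8 × 0.9 km = -8.82°C, so T = -1.82°C.
Saturated to 2000 m: -7 × 0.8 km = -5.6°C, so T = -7.42°C.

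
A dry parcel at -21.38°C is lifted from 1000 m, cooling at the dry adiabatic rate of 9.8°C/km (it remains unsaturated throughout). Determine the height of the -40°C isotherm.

2900 m

Height above start = (-21.38 − (-40)) / 9.8 = 1.9 km
Altitude = 1000 m + 1900 m = 2900 m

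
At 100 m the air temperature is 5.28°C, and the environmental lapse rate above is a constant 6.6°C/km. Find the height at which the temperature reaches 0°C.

Height above start = (5.28 − 0) / 6.6 = 0.8 km
Altitude = 100 m + 800 m = 900 m

900 m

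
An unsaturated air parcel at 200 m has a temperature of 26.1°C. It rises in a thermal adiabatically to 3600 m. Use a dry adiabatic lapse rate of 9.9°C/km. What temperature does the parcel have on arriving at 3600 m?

From 200 m to 3600 m (dry adiabatic): cools by 9.9 × 3.4 = 33.66°C, giving -7.56°C.

-7.56°C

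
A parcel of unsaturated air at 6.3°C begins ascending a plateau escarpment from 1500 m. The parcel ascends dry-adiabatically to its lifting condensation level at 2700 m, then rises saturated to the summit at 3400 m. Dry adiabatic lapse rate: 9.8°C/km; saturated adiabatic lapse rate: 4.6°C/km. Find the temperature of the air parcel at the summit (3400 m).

-8.68°C

1500 → 2700 m (dry, 9.8°C/km): ΔT = -9.8 × 1.2 = -11.76°C → T = -5.46°C
2700 → 3400 m (saturated, 4.6°C/km): ΔT = -4.6 × 0.7 = -3.22°C → T = -8.68°C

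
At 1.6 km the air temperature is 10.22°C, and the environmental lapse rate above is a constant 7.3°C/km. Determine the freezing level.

3 km

Height above start = (10.22 − 0) / 7.3 = 1.4 km
Altitude = 1600 m + 1400 m = 3000 m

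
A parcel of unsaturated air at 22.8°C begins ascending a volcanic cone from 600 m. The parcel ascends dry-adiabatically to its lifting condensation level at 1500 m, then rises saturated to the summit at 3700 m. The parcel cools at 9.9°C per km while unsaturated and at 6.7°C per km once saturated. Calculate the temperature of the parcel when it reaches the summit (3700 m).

600–1500 m, dry: Δz = 0.9 km ⇒ ΔT = -8.91°C; T = 13.89°C
1500–3700 m, saturated: Δz = 2.2 km ⇒ ΔT = -14.74°C; T = -0.85°C

-0.85°C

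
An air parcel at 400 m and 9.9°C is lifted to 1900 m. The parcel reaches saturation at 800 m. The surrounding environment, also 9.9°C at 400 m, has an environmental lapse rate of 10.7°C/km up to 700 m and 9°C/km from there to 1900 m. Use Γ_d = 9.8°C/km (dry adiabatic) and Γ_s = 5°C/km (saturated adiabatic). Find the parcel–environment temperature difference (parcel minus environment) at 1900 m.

Parcel:
  From 400 m to 800 m (dry): cools by 9.8 × 0.4 = 3.92°C, giving 5.98°C.
  From 800 m to 1900 m (saturated): cools by 5 × 1.1 = 5.5°C, giving 0.48°C.
Environment:
  From 400 m to 700 m (environment, lower layer): cools by 10.7 × 0.3 = 3.21°C, giving 6.69°C.
  From 700 m to 1900 m (environment, upper layer): cools by 9 × 1.2 = 10.8°C, giving -4.11°C.
T_parcel − T_env = 0.48 − (-4.11) = +4.59°C

+4.59°C (parcel warmer than environment)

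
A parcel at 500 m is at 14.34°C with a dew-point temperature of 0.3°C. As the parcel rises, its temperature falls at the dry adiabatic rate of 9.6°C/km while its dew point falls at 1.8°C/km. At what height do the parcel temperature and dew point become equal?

2300 m

T and T_d converge at 9.6 − 1.8 = 7.8°C per km
Height above start = (14.34 − 0.3) / 7.8 = 1.8 km
LCL altitude = 500 m + 1800 m = 2300 m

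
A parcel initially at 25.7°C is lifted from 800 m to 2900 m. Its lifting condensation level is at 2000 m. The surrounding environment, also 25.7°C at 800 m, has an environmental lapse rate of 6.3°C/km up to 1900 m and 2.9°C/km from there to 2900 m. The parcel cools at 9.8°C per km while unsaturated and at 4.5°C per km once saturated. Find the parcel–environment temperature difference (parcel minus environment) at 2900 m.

-5.98°C (parcel cooler than environment)

Parcel:
  800–2000 m, dry: Δz = 1.2 km ⇒ ΔT = -11.76°C; T = 13.94°C
  2000–2900 m, saturated: Δz = 0.9 km ⇒ ΔT = -4.05°C; T = 9.89°C
Environment:
  800–1900 m, environment, lower layer: Δz = 1.1 km ⇒ ΔT = -6.93°C; T = 18.77°C
  1900–2900 m, environment, upper layer: Δz = 1 km ⇒ ΔT = -2.9°C; T = 15.87°C
T_parcel − T_env = 9.89 − 15.87 = -5.98°C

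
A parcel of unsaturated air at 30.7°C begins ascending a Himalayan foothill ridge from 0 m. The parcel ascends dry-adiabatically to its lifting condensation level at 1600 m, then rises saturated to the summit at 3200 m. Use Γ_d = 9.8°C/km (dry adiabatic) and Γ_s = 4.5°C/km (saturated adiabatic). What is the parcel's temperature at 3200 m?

7.82°C

From 0 m to 1600 m (dry): cools by 9.8 × 1.6 = 15.68°C, giving 15.02°C.
From 1600 m to 3200 m (saturated): cools by 4.5 × 1.6 = 7.2°C, giving 7.82°C.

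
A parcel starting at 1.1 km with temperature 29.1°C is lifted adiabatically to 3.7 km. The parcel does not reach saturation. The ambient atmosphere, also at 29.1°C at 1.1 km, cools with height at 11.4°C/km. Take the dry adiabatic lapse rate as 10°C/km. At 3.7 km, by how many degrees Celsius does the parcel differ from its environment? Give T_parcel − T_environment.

+3.64°C (parcel warmer than environment)

Parcel:
  From 1100 m to 3700 m (dry): cools by 10 × 2.6 = 26°C, giving 3.1°C.
Environment:
  From 1100 m to 3700 m (environment): cools by 11.4 × 2.6 = 29.64°C, giving -0.54°C.
T_parcel − T_env = 3.1 − (-0.54) = +3.64°C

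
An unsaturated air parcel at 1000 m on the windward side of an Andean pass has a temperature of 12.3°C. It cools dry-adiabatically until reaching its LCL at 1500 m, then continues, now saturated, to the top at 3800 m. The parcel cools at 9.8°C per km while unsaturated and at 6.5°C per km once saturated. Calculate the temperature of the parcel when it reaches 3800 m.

From 1000 m to 1500 m (dry): cools by 9.8 × 0.5 = 4.9°C, giving 7.4°C.
From 1500 m to 3800 m (saturated): cools by 6.5 × 2.3 = 14.95°C, giving -7.55°C.

-7.55°C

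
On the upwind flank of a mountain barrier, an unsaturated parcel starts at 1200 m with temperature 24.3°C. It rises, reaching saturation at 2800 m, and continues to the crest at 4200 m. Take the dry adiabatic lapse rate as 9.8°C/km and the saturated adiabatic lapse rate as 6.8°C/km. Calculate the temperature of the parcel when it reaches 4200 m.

1200 → 2800 m (dry, 9.8°C/km): ΔT = -9.8 × 1.6 = -15.68°C → T = 8.62°C
2800 → 4200 m (saturated, 6.8°C/km): ΔT = -6.8 × 1.4 = -9.52°C → T = -0.9°C

-0.9°C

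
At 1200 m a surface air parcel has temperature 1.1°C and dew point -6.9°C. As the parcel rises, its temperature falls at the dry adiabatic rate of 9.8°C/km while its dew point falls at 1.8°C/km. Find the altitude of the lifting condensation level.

2200 m

T and T_d converge at 9.8 − 1.8 = 8°C per km
Height above start = (1.1 − (-6.9)) / 8 = 1 km
LCL altitude = 1200 m + 1000 m = 2200 m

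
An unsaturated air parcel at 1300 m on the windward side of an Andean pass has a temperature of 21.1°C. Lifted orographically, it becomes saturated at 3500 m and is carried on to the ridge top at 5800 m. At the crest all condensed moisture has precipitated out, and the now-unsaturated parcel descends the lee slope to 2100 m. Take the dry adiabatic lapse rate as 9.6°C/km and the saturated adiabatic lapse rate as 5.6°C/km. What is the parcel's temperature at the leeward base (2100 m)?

22.62°C

From 1300 m to 3500 m (dry): cools by 9.6 × 2.2 = 21.12°C, giving -0.02°C.
From 3500 m to 5800 m (saturated): cools by 5.6 × 2.3 = 12.88°C, giving -12.9°C.
From 5800 m to 2100 m (dry descent): warms by 9.6 × 3.7 = 35.52°C, giving 22.62°C.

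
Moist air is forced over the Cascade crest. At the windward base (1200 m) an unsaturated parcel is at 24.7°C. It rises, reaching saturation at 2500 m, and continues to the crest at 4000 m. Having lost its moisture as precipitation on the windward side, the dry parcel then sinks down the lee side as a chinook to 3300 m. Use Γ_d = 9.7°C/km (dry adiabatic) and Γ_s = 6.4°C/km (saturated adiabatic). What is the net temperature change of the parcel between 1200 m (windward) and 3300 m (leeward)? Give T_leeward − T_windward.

-15.42°C

Dry to 2500 m: -9.7 × 1.3 km = -12.61°C, so T = 12.09°C.
Saturated to 4000 m: -6.4 × 1.5 km = -9.6°C, so T = 2.49°C.
Dry descent to 3300 m: +9.7 × 0.7 km = +6.79°C, so T = 9.28°C.
Net change vs windward start: 9.28 − 24.7 = -15.42°C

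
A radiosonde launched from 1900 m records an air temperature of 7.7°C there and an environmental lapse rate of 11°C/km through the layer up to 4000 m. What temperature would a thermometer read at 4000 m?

-15.4°C

1900–4000 m, environmental: Δz = 2.1 km ⇒ ΔT = -23.1°C; T = -15.4°C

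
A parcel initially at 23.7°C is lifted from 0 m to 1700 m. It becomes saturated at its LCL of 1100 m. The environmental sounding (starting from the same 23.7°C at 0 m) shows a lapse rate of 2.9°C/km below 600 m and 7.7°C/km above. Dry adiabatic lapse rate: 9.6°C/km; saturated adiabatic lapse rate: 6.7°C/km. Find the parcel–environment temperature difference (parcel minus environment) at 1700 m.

-4.37°C (parcel cooler than environment)

Parcel:
  Dry to 1100 m: -9.6 × 1.1 km = -10.56°C, so T = 13.14°C.
  Saturated to 1700 m: -6.7 × 0.6 km = -4.02°C, so T = 9.12°C.
Environment:
  Environment, lower layer to 600 m: -2.9 × 0.6 km = -1.74°C, so T = 21.96°C.
  Environment, upper layer to 1700 m: -7.7 × 1.1 km = -8.47°C, so T = 13.49°C.
T_parcel − T_env = 9.12 − 13.49 = -4.37°C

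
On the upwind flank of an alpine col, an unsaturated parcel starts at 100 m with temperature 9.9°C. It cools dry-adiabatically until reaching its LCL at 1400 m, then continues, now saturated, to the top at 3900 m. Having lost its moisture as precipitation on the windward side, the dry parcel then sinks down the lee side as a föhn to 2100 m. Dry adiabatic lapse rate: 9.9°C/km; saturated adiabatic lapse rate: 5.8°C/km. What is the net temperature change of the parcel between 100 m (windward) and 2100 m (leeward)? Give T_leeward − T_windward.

100–1400 m, dry: Δz = 1.3 km ⇒ ΔT = -12.87°C; T = -2.97°C
1400–3900 m, saturated: Δz = 2.5 km ⇒ ΔT = -14.5°C; T = -17.47°C
3900–2100 m, dry descent: Δz = 1.8 km ⇒ ΔT = +17.82°C; T = 0.35°C
Net change vs windward start: 0.35 − 9.9 = -9.55°C

-9.55°C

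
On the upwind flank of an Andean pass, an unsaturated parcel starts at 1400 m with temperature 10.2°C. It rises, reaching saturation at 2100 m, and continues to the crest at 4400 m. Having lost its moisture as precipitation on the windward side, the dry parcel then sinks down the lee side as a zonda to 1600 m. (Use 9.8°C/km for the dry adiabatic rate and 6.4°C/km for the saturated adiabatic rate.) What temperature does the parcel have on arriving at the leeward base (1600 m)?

Dry to 2100 m: -9.8 × 0.7 km = -6.86°C, so T = 3.34°C.
Saturated to 4400 m: -6.4 × 2.3 km = -14.72°C, so T = -11.38°C.
Dry descent to 1600 m: +9.8 × 2.8 km = +27.44°C, so T = 16.06°C.

16.06°C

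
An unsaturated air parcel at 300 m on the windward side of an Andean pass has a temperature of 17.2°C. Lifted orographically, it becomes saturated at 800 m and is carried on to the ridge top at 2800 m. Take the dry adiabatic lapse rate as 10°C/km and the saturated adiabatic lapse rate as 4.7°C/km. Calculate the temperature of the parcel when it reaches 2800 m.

2.8°C

From 300 m to 800 m (dry): cools by 10 × 0.5 = 5°C, giving 12.2°C.
From 800 m to 2800 m (saturated): cools by 4.7 × 2 = 9.4°C, giving 2.8°C.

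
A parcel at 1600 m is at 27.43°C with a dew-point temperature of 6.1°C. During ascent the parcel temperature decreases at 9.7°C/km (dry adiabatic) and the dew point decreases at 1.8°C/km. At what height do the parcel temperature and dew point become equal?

4300 m

T and T_d converge at 9.7 − 1.8 = 7.9°C per km
Height above start = (27.43 − 6.1) / 7.9 = 2.7 km
LCL altitude = 1600 m + 2700 m = 4300 m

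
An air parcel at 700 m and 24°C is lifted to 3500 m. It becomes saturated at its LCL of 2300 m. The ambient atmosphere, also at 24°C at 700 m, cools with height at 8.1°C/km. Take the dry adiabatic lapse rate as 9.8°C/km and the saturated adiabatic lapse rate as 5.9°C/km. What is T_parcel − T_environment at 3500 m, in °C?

-0.08°C (parcel cooler than environment)

Parcel:
  700 → 2300 m (dry, 9.8°C/km): ΔT = -9.8 × 1.6 = -15.68°C → T = 8.32°C
  2300 → 3500 m (saturated, 5.9°C/km): ΔT = -5.9 × 1.2 = -7.08°C → T = 1.24°C
Environment:
  700 → 3500 m (environment, 8.1°C/km): ΔT = -8.1 × 2.8 = -22.68°C → T = 1.32°C
T_parcel − T_env = 1.24 − 1.32 = -0.08°C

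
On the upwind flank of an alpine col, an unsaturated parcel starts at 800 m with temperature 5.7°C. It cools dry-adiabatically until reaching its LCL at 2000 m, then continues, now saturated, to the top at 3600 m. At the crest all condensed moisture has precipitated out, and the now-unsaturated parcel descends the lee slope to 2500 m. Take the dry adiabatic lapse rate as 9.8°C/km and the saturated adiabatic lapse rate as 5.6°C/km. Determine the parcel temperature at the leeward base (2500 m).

-4.24°C

Dry to 2000 m: -9.8 × 1.2 km = -11.76°C, so T = -6.06°C.
Saturated to 3600 m: -5.6 × 1.6 km = -8.96°C, so T = -15.02°C.
Dry descent to 2500 m: +9.8 × 1.1 km = +10.78°C, so T = -4.24°C.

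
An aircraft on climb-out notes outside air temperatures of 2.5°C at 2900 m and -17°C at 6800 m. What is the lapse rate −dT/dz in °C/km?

5°C/km

Γ = −ΔT/Δz = (2.5 − (-17)) / (6800 − 2900) m
  = 19.5°C / 3.9 km = 5°C/km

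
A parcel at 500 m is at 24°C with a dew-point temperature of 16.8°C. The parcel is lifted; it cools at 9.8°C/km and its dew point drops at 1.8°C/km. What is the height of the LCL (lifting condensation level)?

T and T_d converge at 9.8 − 1.8 = 8°C per km
Height above start = (24 − 16.8) / 8 = 0.9 km
LCL altitude = 500 m + 900 m = 1400 m

1400 m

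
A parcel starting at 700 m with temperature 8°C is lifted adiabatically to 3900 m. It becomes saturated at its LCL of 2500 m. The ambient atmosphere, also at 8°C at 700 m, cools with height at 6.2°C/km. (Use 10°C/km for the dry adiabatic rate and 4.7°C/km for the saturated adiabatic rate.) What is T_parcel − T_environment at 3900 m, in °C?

Parcel:
  700–2500 m, dry: Δz = 1.8 km ⇒ ΔT = -18°C; T = -10°C
  2500–3900 m, saturated: Δz = 1.4 km ⇒ ΔT = -6.58°C; T = -16.58°C
Environment:
  700–3900 m, environment: Δz = 3.2 km ⇒ ΔT = -19.84°C; T = -11.84°C
T_parcel − T_env = -16.58 − (-11.84) = -4.74°C

-4.74°C (parcel cooler than environment)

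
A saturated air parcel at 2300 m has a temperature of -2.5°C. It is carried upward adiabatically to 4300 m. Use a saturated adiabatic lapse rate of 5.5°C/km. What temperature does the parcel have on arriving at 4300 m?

-13.5°C

Saturated adiabatic to 4300 m: -5.5 × 2 km = -11°C, so T = -13.5°C.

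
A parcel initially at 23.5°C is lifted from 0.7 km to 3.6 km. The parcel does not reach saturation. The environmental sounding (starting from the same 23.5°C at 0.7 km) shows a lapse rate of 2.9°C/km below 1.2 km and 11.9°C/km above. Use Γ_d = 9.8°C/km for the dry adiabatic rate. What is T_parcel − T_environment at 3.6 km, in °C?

+1.59°C (parcel warmer than environment)

Parcel:
  700 → 3600 m (dry, 9.8°C/km): ΔT = -9.8 × 2.9 = -28.42°C → T = -4.92°C
Environment:
  700 → 1200 m (environment, lower layer, 2.9°C/km): ΔT = -2.9 × 0.5 = -1.45°C → T = 22.05°C
  1200 → 3600 m (environment, upper layer, 11.9°C/km): ΔT = -11.9 × 2.4 = -28.56°C → T = -6.51°C
T_parcel − T_env = -4.92 − (-6.51) = +1.59°C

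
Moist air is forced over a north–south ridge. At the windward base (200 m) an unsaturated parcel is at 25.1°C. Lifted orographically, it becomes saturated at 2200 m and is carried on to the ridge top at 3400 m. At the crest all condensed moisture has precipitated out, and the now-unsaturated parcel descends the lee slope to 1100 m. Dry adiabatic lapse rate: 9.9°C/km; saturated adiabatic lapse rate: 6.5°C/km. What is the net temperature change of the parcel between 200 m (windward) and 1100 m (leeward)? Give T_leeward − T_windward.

-4.83°C

200 → 2200 m (dry, 9.9°C/km): ΔT = -9.9 × 2 = -19.8°C → T = 5.3°C
2200 → 3400 m (saturated, 6.5°C/km): ΔT = -6.5 × 1.2 = -7.8°C → T = -2.5°C
3400 → 1100 m (dry descent, 9.9°C/km): ΔT = +9.9 × 2.3 = +22.77°C → T = 20.27°C
Net change vs windward start: 20.27 − 25.1 = -4.83°C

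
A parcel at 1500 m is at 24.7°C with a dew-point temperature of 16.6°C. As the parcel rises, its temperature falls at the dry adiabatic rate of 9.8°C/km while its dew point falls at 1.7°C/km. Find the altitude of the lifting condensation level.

T and T_d converge at 9.8 − 1.7 = 8.1°C per km
Height above start = (24.7 − 16.6) / 8.1 = 1 km
LCL altitude = 1500 m + 1000 m = 2500 m

2500 m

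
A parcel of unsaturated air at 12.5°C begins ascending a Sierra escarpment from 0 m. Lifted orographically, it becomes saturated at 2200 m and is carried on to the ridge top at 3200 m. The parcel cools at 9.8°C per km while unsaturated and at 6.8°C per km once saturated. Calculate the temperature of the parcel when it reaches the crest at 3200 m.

0 → 2200 m (dry, 9.8°C/km): ΔT = -9.8 × 2.2 = -21.56°C → T = -9.06°C
2200 → 3200 m (saturated, 6.8°C/km): ΔT = -6.8 × 1 = -6.8°C → T = -15.86°C

-15.86°C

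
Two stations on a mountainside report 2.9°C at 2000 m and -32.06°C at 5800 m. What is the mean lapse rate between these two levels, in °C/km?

9.2°C/km

Γ = −ΔT/Δz = (2.9 − (-32.06)) / (5800 − 2000) m
  = 34.96°C / 3.8 km = 9.2°C/km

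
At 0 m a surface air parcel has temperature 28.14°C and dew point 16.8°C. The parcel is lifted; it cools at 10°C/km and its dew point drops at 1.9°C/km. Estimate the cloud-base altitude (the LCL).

T and T_d converge at 10 − 1.9 = 8.1°C per km
Height above start = (28.14 − 16.8) / 8.1 = 1.4 km
LCL altitude = 0 m + 1400 m = 1400 m

1400 m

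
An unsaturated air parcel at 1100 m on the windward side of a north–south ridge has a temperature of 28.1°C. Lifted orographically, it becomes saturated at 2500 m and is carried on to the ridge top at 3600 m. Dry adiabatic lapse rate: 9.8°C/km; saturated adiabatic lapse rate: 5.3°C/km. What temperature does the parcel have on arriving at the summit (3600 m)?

8.55°C

From 1100 m to 2500 m (dry): cools by 9.8 × 1.4 = 13.72°C, giving 14.38°C.
From 2500 m to 3600 m (saturated): cools by 5.3 × 1.1 = 5.83°C, giving 8.55°C.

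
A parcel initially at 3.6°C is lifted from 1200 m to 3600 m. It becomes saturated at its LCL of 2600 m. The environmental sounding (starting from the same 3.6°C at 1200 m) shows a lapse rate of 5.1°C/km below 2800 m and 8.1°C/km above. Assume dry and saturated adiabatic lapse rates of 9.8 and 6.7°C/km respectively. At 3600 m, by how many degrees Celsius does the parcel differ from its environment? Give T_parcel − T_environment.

-5.78°C (parcel cooler than environment)

Parcel:
  1200–2600 m, dry: Δz = 1.4 km ⇒ ΔT = -13.72°C; T = -10.12°C
  2600–3600 m, saturated: Δz = 1 km ⇒ ΔT = -6.7°C; T = -16.82°C
Environment:
  1200–2800 m, environment, lower layer: Δz = 1.6 km ⇒ ΔT = -8.16°C; T = -4.56°C
  2800–3600 m, environment, upper layer: Δz = 0.8 km ⇒ ΔT = -6.48°C; T = -11.04°C
T_parcel − T_env = -16.82 − (-11.04) = -5.78°C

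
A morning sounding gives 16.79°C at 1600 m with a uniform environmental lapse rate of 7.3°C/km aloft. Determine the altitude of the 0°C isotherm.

Height above start = (16.79 − 0) / 7.3 = 2.3 km
Altitude = 1600 m + 2300 m = 3900 m

3900 m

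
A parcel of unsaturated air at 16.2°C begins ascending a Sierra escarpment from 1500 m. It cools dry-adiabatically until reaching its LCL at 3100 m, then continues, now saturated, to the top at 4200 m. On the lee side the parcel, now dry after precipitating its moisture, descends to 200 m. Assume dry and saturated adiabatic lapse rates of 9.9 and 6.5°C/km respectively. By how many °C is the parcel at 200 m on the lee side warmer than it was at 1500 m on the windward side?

+16.61°C

1500 → 3100 m (dry, 9.9°C/km): ΔT = -9.9 × 1.6 = -15.84°C → T = 0.36°C
3100 → 4200 m (saturated, 6.5°C/km): ΔT = -6.5 × 1.1 = -7.15°C → T = -6.79°C
4200 → 200 m (dry descent, 9.9°C/km): ΔT = +9.9 × 4 = +39.6°C → T = 32.81°C
Net change vs windward start: 32.81 − 16.2 = +16.61°C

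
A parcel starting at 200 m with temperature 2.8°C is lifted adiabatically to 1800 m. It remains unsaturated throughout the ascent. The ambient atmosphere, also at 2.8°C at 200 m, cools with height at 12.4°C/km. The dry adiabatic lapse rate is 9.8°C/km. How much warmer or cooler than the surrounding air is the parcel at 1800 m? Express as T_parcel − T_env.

+4.16°C (parcel warmer than environment)

Parcel:
  Dry to 1800 m: -9.8 × 1.6 km = -15.68°C, so T = -12.88°C.
Environment:
  Environment to 1800 m: -12.4 × 1.6 km = -19.84°C, so T = -17.04°C.
T_parcel − T_env = -12.88 − (-17.04) = +4.16°C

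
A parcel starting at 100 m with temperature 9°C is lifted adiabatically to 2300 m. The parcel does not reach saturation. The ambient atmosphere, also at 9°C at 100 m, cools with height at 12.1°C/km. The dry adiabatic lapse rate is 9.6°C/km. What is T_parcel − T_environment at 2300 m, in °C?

Parcel:
  100 → 2300 m (dry, 9.6°C/km): ΔT = -9.6 × 2.2 = -21.12°C → T = -12.12°C
Environment:
  100 → 2300 m (environment, 12.1°C/km): ΔT = -12.1 × 2.2 = -26.62°C → T = -17.62°C
T_parcel − T_env = -12.12 − (-17.62) = +5.5°C

+5.5°C (parcel warmer than environment)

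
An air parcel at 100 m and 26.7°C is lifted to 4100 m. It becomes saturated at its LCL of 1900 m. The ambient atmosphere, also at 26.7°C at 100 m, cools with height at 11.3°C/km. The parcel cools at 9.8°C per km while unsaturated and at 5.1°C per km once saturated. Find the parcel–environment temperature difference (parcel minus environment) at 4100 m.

+16.34°C (parcel warmer than environment)

Parcel:
  100 → 1900 m (dry, 9.8°C/km): ΔT = -9.8 × 1.8 = -17.64°C → T = 9.06°C
  1900 → 4100 m (saturated, 5.1°C/km): ΔT = -5.1 × 2.2 = -11.22°C → T = -2.16°C
Environment:
  100 → 4100 m (environment, 11.3°C/km): ΔT = -11.3 × 4 = -45.2°C → T = -18.5°C
T_parcel − T_env = -2.16 − (-18.5) = +16.34°C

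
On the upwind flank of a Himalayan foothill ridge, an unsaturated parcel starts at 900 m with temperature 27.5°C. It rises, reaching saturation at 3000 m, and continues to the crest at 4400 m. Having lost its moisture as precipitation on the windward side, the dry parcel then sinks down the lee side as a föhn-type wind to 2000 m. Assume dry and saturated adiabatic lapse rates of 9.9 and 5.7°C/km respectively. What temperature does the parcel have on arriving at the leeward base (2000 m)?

22.49°C

From 900 m to 3000 m (dry): cools by 9.9 × 2.1 = 20.79°C, giving 6.71°C.
From 3000 m to 4400 m (saturated): cools by 5.7 × 1.4 = 7.98°C, giving -1.27°C.
From 4400 m to 2000 m (dry descent): warms by 9.9 × 2.4 = 23.76°C, giving 22.49°C.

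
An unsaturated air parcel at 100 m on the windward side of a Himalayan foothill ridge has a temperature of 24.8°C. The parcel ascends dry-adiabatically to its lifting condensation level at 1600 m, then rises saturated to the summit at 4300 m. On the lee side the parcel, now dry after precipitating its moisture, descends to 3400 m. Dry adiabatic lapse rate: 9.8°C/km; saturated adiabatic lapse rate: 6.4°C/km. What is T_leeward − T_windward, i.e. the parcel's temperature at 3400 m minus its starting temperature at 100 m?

-23.16°C

Dry to 1600 m: -9.8 × 1.5 km = -14.7°C, so T = 10.1°C.
Saturated to 4300 m: -6.4 × 2.7 km = -17.28°C, so T = -7.18°C.
Dry descent to 3400 m: +9.8 × 0.9 km = +8.82°C, so T = 1.64°C.
Net change vs windward start: 1.64 − 24.8 = -23.16°C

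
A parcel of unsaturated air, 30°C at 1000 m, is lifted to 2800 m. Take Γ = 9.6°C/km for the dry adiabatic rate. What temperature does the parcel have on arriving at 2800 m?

1000–2800 m, dry adiabatic: Δz = 1.8 km ⇒ ΔT = -17.28°C; T = 12.72°C

12.72°C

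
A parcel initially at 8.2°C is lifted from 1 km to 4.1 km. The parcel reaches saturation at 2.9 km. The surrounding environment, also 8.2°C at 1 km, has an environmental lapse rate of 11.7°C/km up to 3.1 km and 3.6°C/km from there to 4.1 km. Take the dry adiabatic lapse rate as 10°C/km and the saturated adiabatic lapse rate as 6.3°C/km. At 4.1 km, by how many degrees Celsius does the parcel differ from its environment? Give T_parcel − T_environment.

+1.61°C (parcel warmer than environment)

Parcel:
  1000 → 2900 m (dry, 10°C/km): ΔT = -10 × 1.9 = -19°C → T = -10.8°C
  2900 → 4100 m (saturated, 6.3°C/km): ΔT = -6.3 × 1.2 = -7.56°C → T = -18.36°C
Environment:
  1000 → 3100 m (environment, lower layer, 11.7°C/km): ΔT = -11.7 × 2.1 = -24.57°C → T = -16.37°C
  3100 → 4100 m (environment, upper layer, 3.6°C/km): ΔT = -3.6 × 1 = -3.6°C → T = -19.97°C
T_parcel − T_env = -18.36 − (-19.97) = +1.61°C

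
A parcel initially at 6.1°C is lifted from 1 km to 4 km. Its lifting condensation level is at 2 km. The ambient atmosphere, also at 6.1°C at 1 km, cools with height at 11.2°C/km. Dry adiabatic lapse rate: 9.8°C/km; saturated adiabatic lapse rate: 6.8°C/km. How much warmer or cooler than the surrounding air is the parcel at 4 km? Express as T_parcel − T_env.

Parcel:
  From 1000 m to 2000 m (dry): cools by 9.8 × 1 = 9.8°C, giving -3.7°C.
  From 2000 m to 4000 m (saturated): cools by 6.8 × 2 = 13.6°C, giving -17.3°C.
Environment:
  From 1000 m to 4000 m (environment): cools by 11.2 × 3 = 33.6°C, giving -27.5°C.
T_parcel − T_env = -17.3 − (-27.5) = +10.2°C

+10.2°C (parcel warmer than environment)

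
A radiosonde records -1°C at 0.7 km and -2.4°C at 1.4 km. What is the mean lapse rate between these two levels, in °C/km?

2°C/km

Γ = −ΔT/Δz = (-1 − (-2.4)) / (1400 − 700) m
  = 1.4°C / 0.7 km = 2°C/km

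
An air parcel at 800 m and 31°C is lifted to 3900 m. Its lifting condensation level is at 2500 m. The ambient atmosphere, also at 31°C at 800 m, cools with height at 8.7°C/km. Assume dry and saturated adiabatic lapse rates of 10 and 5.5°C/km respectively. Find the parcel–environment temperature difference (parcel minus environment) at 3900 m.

+2.27°C (parcel warmer than environment)

Parcel:
  800 → 2500 m (dry, 10°C/km): ΔT = -10 × 1.7 = -17°C → T = 14°C
  2500 → 3900 m (saturated, 5.5°C/km): ΔT = -5.5 × 1.4 = -7.7°C → T = 6.3°C
Environment:
  800 → 3900 m (environment, 8.7°C/km): ΔT = -8.7 × 3.1 = -26.97°C → T = 4.03°C
T_parcel − T_env = 6.3 − 4.03 = +2.27°C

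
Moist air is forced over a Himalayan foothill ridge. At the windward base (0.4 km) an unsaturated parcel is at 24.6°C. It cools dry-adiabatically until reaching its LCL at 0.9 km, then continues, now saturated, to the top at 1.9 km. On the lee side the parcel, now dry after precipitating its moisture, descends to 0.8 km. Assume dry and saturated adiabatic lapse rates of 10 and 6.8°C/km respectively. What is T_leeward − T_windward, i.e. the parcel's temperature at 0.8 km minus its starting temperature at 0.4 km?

400–900 m, dry: Δz = 0.5 km ⇒ ΔT = -5°C; T = 19.6°C
900–1900 m, saturated: Δz = 1 km ⇒ ΔT = -6.8°C; T = 12.8°C
1900–800 m, dry descent: Δz = 1.1 km ⇒ ΔT = +11°C; T = 23.8°C
Net change vs windward start: 23.8 − 24.6 = -0.8°C

-0.8°C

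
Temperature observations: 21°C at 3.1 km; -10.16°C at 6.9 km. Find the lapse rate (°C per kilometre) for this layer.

8.2°C/km

Γ = −ΔT/Δz = (21 − (-10.16)) / (6900 − 3100) m
  = 31.16°C / 3.8 km = 8.2°C/km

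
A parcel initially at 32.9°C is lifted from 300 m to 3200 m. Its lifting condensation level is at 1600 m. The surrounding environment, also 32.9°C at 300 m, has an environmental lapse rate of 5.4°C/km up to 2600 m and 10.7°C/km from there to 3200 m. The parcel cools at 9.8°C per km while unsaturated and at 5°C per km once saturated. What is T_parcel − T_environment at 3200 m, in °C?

Parcel:
  300–1600 m, dry: Δz = 1.3 km ⇒ ΔT = -12.74°C; T = 20.16°C
  1600–3200 m, saturated: Δz = 1.6 km ⇒ ΔT = -8°C; T = 12.16°C
Environment:
  300–2600 m, environment, lower layer: Δz = 2.3 km ⇒ ΔT = -12.42°C; T = 20.48°C
  2600–3200 m, environment, upper layer: Δz = 0.6 km ⇒ ΔT = -6.42°C; T = 14.06°C
T_parcel − T_env = 12.16 − 14.06 = -1.9°C

-1.9°C (parcel cooler than environment)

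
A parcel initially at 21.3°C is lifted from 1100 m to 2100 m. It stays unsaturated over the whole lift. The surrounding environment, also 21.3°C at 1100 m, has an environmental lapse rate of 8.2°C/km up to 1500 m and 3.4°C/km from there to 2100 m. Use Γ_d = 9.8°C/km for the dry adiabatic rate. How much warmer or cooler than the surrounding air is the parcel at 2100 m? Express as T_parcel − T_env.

Parcel:
  From 1100 m to 2100 m (dry): cools by 9.8 × 1 = 9.8°C, giving 11.5°C.
Environment:
  From 1100 m to 1500 m (environment, lower layer): cools by 8.2 × 0.4 = 3.28°C, giving 18.02°C.
  From 1500 m to 2100 m (environment, upper layer): cools by 3.4 × 0.6 = 2.04°C, giving 15.98°C.
T_parcel − T_env = 11.5 − 15.98 = -4.48°C

-4.48°C (parcel cooler than environment)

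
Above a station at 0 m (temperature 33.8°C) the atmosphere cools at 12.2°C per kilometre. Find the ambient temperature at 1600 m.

14.28°C

Environmental to 1600 m: -12.2 × 1.6 km = -19.52°C, so T = 14.28°C.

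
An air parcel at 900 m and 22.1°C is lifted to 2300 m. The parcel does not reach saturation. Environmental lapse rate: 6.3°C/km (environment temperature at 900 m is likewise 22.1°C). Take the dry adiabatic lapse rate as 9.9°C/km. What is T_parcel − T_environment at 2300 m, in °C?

-5.04°C (parcel cooler than environment)

Parcel:
  900–2300 m, dry: Δz = 1.4 km ⇒ ΔT = -13.86°C; T = 8.24°C
Environment:
  900–2300 m, environment: Δz = 1.4 km ⇒ ΔT = -8.82°C; T = 13.28°C
T_parcel − T_env = 8.24 − 13.28 = -5.04°C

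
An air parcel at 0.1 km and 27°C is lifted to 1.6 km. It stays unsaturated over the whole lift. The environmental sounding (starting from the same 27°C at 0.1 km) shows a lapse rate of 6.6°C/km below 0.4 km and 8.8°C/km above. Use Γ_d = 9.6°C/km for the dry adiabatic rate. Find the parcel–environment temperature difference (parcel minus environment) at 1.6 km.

-1.86°C (parcel cooler than environment)

Parcel:
  From 100 m to 1600 m (dry): cools by 9.6 × 1.5 = 14.4°C, giving 12.6°C.
Environment:
  From 100 m to 400 m (environment, lower layer): cools by 6.6 × 0.3 = 1.98°C, giving 25.02°C.
  From 400 m to 1600 m (environment, upper layer): cools by 8.8 × 1.2 = 10.56°C, giving 14.46°C.
T_parcel − T_env = 12.6 − 14.46 = -1.86°C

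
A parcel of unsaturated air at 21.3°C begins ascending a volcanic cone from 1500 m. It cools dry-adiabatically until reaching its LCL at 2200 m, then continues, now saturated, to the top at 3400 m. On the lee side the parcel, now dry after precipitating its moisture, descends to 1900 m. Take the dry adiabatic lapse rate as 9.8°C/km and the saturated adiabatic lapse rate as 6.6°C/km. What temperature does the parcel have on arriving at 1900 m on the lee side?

21.22°C

1500–2200 m, dry: Δz = 0.7 km ⇒ ΔT = -6.86°C; T = 14.44°C
2200–3400 m, saturated: Δz = 1.2 km ⇒ ΔT = -7.92°C; T = 6.52°C
3400–1900 m, dry descent: Δz = 1.5 km ⇒ ΔT = +14.7°C; T = 21.22°C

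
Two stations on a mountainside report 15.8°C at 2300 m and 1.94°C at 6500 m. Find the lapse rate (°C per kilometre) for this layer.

3.3°C/km

Γ = −ΔT/Δz = (15.8 − 1.94) / (6500 − 2300) m
  = 13.86°C / 4.2 km = 3.3°C/km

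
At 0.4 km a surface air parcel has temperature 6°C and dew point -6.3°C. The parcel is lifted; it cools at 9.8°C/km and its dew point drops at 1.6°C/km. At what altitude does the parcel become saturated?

T and T_d converge at 9.8 − 1.6 = 8.2°C per km
Height above start = (6 − (-6.3)) / 8.2 = 1.5 km
LCL altitude = 400 m + 1500 m = 1900 m

1.9 km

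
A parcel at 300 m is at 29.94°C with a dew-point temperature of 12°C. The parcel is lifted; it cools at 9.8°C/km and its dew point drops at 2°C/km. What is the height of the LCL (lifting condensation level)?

T and T_d converge at 9.8 − 2 = 7.8°C per km
Height above start = (29.94 − 12) / 7.8 = 2.3 km
LCL altitude = 300 m + 2300 m = 2600 m

2600 m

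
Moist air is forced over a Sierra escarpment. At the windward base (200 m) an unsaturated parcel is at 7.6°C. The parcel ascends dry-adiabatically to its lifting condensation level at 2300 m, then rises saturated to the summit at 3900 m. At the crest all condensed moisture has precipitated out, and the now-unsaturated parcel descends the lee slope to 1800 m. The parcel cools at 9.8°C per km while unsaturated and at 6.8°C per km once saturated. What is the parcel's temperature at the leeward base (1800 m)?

-3.28°C

Dry to 2300 m: -9.8 × 2.1 km = -20.58°C, so T = -12.98°C.
Saturated to 3900 m: -6.8 × 1.6 km = -10.88°C, so T = -23.86°C.
Dry descent to 1800 m: +9.8 × 2.1 km = +20.58°C, so T = -3.28°C.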